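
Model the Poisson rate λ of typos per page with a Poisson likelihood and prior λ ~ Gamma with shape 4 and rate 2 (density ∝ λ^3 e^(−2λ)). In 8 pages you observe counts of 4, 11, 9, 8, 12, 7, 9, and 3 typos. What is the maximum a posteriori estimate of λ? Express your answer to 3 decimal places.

λ̂_MAP = 6.600

Σxᵢ = 4+11+9+8+12+7+9+3 = 63, with n = 8.
Posterior ∝ λ^3e^(−2λ) · λ^63e^(−8λ) = λ^66e^(−10λ), i.e. Gamma(shape=67, rate=10).
The mode of a Gamma(a, b) with a ≥ 1 (shape–rate) is (a−1)/b = 66/10 ≈ 6.600.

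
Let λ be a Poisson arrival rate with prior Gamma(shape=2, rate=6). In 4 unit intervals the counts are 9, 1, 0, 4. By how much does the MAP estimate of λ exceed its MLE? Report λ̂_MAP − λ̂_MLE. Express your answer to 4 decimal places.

Σxᵢ = 14. Posterior is Gamma(16, 10); MAP = (16−1)/10 = 15/10 ≈ 1.50000.
MLE = x̄ = 14/4 ≈ 3.50000.
Difference = 15/10 − 14/4 = -2 ≈ -2.0000.

MAP − MLE = -2.0000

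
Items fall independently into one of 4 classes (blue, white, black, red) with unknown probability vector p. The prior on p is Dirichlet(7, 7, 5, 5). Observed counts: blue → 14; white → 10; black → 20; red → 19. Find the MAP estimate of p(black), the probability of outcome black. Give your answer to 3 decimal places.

The posterior is Dirichlet(αᵢ + nᵢ) = Dirichlet(21, 17, 25, 24).
For a Dirichlet(a₁,…,a_K) with all aᵢ > 1, the mode has j-th component (aⱼ − 1)/(Σaᵢ − K).
Here Σaᵢ = 87 and K = 4, so p(black) = (25 − 1)/(87 − 4) = 24/83 ≈ 0.289.

MAP estimate of p(black) = 0.289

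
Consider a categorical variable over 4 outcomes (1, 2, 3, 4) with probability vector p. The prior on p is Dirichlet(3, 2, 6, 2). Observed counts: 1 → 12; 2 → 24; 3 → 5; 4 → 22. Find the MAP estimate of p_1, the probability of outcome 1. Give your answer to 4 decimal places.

MAP estimate: 0.1944

The posterior is Dirichlet(αᵢ + nᵢ) = Dirichlet(15, 26, 11, 24).
For a Dirichlet(a₁,…,a_K) with all aᵢ > 1, the mode has j-th component (aⱼ − 1)/(Σaᵢ − K).
Here Σaᵢ = 76 and K = 4, so p_1 = (15 − 1)/(76 − 4) = 14/72 ≈ 0.1944.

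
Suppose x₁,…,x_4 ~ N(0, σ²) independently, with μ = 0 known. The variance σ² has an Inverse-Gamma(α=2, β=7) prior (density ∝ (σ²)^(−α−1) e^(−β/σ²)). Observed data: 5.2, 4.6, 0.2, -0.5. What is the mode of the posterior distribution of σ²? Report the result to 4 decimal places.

σ̂²_MAP = 6.2490

Sum of squared deviations about the known mean: SS = (5.2−0)² + (4.6−0)² + (0.2−0)² + (-0.5−0)² = 48.49.
The Normal likelihood contributes (σ²)^(−n/2) exp(−SS/(2σ²)), so the posterior is Inverse-Gamma(α + n/2, β + SS/2) = Inverse-Gamma(4, 31.245).
The mode of Inverse-Gamma(a, b) is b/(a+1) = 31.245/5 ≈ 6.2490.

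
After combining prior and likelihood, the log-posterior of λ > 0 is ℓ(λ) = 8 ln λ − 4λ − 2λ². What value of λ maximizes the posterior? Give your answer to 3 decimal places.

ℓ'(λ) = 8/λ − 4 − 4λ. Setting this to zero and multiplying by λ: 4λ² + 4λ − 8 = 0.
λ = (−4 + √(4² + 4·4·8)) / (2·4) = (−4 + √144) / 8 = (−4 + 12)/8 = 1.
ℓ''(λ) = −8/λ² − 4 < 0, confirming a maximum.

λ̂_MAP = 1.000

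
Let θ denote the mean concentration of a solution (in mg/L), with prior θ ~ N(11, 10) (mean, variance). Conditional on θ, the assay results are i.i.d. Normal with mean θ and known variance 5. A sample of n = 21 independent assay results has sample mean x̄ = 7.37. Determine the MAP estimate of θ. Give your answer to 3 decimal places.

n = 21, x̄ = 7.37.
For a Normal prior and Normal likelihood with known variance, the posterior is Normal; its mode equals its mean, the precision-weighted average.
Prior precision 1/σ₀² = 1/10 = 0.1; data precision n/σ² = 21/5 = 4.2.
θ̂ = (0.1·11 + 4.2·7.37) / (0.1 + 4.2) = 32.054/4.3 = 16027/2150 ≈ 7.454.

θ̂_MAP = 7.454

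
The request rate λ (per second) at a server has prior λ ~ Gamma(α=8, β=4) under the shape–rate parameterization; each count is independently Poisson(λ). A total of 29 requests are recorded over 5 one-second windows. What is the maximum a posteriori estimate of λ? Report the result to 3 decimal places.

Σxᵢ = 29, n = 5.
Posterior ∝ λ^7e^(−4λ) · λ^29e^(−5λ) = λ^36e^(−9λ), i.e. Gamma(shape=37, rate=9).
The mode of a Gamma(a, b) with a ≥ 1 (shape–rate) is (a−1)/b = 36/9 ≈ 4.000.

λ̂_MAP = 4.000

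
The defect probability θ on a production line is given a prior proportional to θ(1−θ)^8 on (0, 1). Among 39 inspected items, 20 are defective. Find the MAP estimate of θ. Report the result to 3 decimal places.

The prior density ∝ θ(1−θ)^8 is the kernel of Beta(2, 9).
Data: 20 successes in 39 trials. The binomial likelihood contributes θ^20(1−θ)^19, so the posterior is Beta(2+20, 9+19) = Beta(22, 28).
For Beta(a, b) with a, b > 1 the mode is (a−1)/(a+b−2) = 21/48 ≈ 0.438.

θ̂_MAP = 0.438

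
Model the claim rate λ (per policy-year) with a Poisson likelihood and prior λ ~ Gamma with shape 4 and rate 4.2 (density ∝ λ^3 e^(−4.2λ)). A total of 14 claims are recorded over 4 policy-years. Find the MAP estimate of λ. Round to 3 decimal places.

Σxᵢ = 14, n = 4.
Posterior ∝ λ^3e^(−4.2λ) · λ^14e^(−4λ) = λ^17e^(−8.2λ), i.e. Gamma(shape=18, rate=8.2).
The mode of a Gamma(a, b) with a ≥ 1 (shape–rate) is (a−1)/b = 17/8.2 ≈ 2.073.

λ̂_MAP = 2.073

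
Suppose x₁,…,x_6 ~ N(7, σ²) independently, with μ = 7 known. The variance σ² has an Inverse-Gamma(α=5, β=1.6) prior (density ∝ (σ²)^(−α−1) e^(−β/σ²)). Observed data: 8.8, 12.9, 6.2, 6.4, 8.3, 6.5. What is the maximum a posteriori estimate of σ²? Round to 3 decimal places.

σ̂²_MAP = 2.455

Sum of squared deviations about the known mean: SS = (8.8−7)² + (12.9−7)² + (6.2−7)² + (6.4−7)² + (8.3−7)² + (6.5−7)² = 40.99.
The Normal likelihood contributes (σ²)^(−n/2) exp(−SS/(2σ²)), so the posterior is Inverse-Gamma(α + n/2, β + SS/2) = Inverse-Gamma(8, 22.095).
The mode of Inverse-Gamma(a, b) is b/(a+1) = 22.095/9 ≈ 2.455.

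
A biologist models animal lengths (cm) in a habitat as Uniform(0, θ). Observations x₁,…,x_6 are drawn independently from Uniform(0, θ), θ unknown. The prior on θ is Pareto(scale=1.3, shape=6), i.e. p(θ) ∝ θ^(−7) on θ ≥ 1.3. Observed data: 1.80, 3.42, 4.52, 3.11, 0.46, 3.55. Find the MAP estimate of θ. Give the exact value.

The Uniform(0, θ) likelihood is θ^(−n) for θ ≥ max(xᵢ), zero otherwise. Here max(xᵢ) = 4.52.
Posterior ∝ θ^(−7) · θ^(−6) = θ^(−13) on θ ≥ max(1.3, 4.52) = 4.52.
This density is strictly decreasing in θ, so the posterior mode lies at the lower boundary of the support.

θ̂_MAP = 4.52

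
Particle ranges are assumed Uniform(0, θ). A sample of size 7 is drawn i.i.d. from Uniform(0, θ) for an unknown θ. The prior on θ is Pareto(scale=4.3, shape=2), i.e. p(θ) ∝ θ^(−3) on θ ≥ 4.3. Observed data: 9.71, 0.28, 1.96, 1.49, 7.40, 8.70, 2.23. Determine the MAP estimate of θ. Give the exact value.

θ̂_MAP = 9.71

The Uniform(0, θ) likelihood is θ^(−n) for θ ≥ max(xᵢ), zero otherwise. Here max(xᵢ) = 9.71.
Posterior ∝ θ^(−3) · θ^(−7) = θ^(−10) on θ ≥ max(4.3, 9.71) = 9.71.
This density is strictly decreasing in θ, so the posterior mode lies at the lower boundary of the support.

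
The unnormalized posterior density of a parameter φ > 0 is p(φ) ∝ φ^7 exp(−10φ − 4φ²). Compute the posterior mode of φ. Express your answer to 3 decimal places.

φ̂_MAP = 0.500

ℓ'(φ) = 7/φ − 10 − 8φ. Setting this to zero and multiplying by φ: 8φ² + 10φ − 7 = 0.
φ = (−10 + √(10² + 4·8·7)) / (2·8) = (−10 + √324) / 16 = (−10 + 18)/16 = 1/2.
ℓ''(φ) = −7/φ² − 8 < 0, confirming a maximum.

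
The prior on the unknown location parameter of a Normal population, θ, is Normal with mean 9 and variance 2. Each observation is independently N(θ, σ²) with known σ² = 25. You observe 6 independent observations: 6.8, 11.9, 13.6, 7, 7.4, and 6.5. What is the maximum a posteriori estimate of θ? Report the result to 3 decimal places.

n = 6; x̄ = (6.8 + 11.9 + 13.6 + 7 + 7.4 + 6.5)/6 = 53.2/6 = 133/15 ≈ 8.8667.
For a Normal prior and Normal likelihood with known variance, the posterior is Normal; its mode equals its mean, the precision-weighted average.
Prior precision 1/σ₀² = 1/2 = 0.5; data precision n/σ² = 6/25 = 0.24.
θ̂ = (0.5·9 + 0.24·(133/15)) / (0.5 + 0.24) = 6.628/0.74 = 1657/185 ≈ 8.957.

θ̂_MAP = 8.957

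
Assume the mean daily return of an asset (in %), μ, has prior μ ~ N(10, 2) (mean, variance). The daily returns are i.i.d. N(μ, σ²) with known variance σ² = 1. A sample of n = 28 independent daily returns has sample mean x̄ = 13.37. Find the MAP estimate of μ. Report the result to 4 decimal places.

μ̂_MAP = 13.3109

n = 28, x̄ = 13.37.
For a Normal prior and Normal likelihood with known variance, the posterior is Normal; its mode equals its mean, the precision-weighted average.
Prior precision 1/σ₀² = 1/2 = 0.5; data precision n/σ² = 28/1 = 28.
μ̂ = (0.5·10 + 28·13.37) / (0.5 + 28) = 379.36/28.5 = 18968/1425 ≈ 13.3109.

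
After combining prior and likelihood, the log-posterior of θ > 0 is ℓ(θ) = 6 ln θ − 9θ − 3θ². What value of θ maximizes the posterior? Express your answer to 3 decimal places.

θ̂_MAP = 0.500

ℓ'(θ) = 6/θ − 9 − 6θ. Setting this to zero and multiplying by θ: 6θ² + 9θ − 6 = 0.
θ = (−9 + √(9² + 4·6·6)) / (2·6) = (−9 + √225) / 12 = (−9 + 15)/12 = 1/2.
ℓ''(θ) = −6/θ² − 6 < 0, confirming a maximum.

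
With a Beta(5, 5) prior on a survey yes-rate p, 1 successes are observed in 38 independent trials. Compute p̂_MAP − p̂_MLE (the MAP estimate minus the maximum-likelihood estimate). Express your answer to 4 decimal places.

Posterior is Beta(6, 42); MAP = (6−1)/(48−2) = 5/46 ≈ 0.10870.
MLE ignores the prior: p̂_MLE = k/n = 1/38 ≈ 0.02632.
Difference = 5/46 − 1/38 = 36/437 ≈ 0.0824.

MAP − MLE = 0.0824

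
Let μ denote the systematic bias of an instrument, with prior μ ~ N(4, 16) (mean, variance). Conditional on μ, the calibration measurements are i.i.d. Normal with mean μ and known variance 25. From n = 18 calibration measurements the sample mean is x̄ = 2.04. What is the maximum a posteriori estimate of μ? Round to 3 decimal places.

μ̂_MAP = 2.197

n = 18, x̄ = 2.04.
For a Normal prior and Normal likelihood with known variance, the posterior is Normal; its mode equals its mean, the precision-weighted average.
Prior precision 1/σ₀² = 1/16 = 0.0625; data precision n/σ² = 18/25 = 0.72.
μ̂ = (0.0625·4 + 0.72·2.04) / (0.0625 + 0.72) = 1.7188/0.7825 = 17188/7825 ≈ 2.197.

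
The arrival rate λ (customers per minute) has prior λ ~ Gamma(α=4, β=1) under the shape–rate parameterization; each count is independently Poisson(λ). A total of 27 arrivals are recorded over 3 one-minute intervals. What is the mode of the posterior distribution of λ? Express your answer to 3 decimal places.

Σxᵢ = 27, n = 3.
Posterior ∝ λ^3e^(−1λ) · λ^27e^(−3λ) = λ^30e^(−4λ), i.e. Gamma(shape=31, rate=4).
The mode of a Gamma(a, b) with a ≥ 1 (shape–rate) is (a−1)/b = 30/4 ≈ 7.500.

λ̂_MAP = 7.500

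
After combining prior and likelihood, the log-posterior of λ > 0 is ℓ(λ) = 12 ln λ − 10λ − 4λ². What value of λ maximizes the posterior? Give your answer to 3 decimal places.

ℓ'(λ) = 12/λ − 10 − 8λ. Setting this to zero and multiplying by λ: 8λ² + 10λ − 12 = 0.
λ = (−10 + √(10² + 4·8·12)) / (2·8) = (−10 + √484) / 16 = (−10 + 22)/16 = 3/4.
ℓ''(λ) = −12/λ² − 8 < 0, confirming a maximum.

λ̂_MAP = 0.750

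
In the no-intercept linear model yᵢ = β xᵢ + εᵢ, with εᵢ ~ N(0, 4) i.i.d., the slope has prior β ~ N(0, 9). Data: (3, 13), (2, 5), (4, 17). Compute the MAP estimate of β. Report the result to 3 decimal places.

β̂_MAP = 3.974

log p(β | y) = −Σ(yᵢ − βxᵢ)²/(2·4) − β²/(2·9) + const.
Setting the derivative to zero: Σxᵢ(yᵢ − βxᵢ)/4 − β/9 = 0, so β = Σxᵢyᵢ / (Σxᵢ² + σ²/τ²).
Σxᵢyᵢ = 3·13 + 2·5 + 4·17 = 117; Σxᵢ² = 29; σ²/τ² = 4/9.
β̂_MAP = 117 / (29 + 4/9) = 117/(265/9) = 1053/265 ≈ 3.974.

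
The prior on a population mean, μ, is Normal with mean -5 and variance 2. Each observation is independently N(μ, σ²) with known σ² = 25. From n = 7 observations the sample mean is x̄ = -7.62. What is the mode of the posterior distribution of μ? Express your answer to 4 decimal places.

μ̂_MAP = -5.9405

n = 7, x̄ = -7.62.
For a Normal prior and Normal likelihood with known variance, the posterior is Normal; its mode equals its mean, the precision-weighted average.
Prior precision 1/σ₀² = 1/2 = 0.5; data precision n/σ² = 7/25 = 0.28.
μ̂ = (0.5·(-5) + 0.28·(-7.62)) / (0.5 + 0.28) = (-4.6336)/0.78 = -5792/975 ≈ -5.9405.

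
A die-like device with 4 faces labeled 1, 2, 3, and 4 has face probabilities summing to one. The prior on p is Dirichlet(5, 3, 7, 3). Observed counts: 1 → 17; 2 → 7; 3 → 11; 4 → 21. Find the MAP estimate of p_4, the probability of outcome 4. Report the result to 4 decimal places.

The posterior is Dirichlet(αᵢ + nᵢ) = Dirichlet(22, 10, 18, 24).
For a Dirichlet(a₁,…,a_K) with all aᵢ > 1, the mode has j-th component (aⱼ − 1)/(Σaᵢ − K).
Here Σaᵢ = 74 and K = 4, so p_4 = (24 − 1)/(74 − 4) = 23/70 ≈ 0.3286.

MAP estimate: 0.3286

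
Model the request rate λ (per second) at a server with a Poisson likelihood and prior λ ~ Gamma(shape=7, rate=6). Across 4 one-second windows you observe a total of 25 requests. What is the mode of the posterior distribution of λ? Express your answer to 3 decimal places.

λ̂_MAP = 3.100

Σxᵢ = 25, n = 4.
Posterior ∝ λ^6e^(−6λ) · λ^25e^(−4λ) = λ^31e^(−10λ), i.e. Gamma(shape=32, rate=10).
The mode of a Gamma(a, b) with a ≥ 1 (shape–rate) is (a−1)/b = 31/10 ≈ 3.100.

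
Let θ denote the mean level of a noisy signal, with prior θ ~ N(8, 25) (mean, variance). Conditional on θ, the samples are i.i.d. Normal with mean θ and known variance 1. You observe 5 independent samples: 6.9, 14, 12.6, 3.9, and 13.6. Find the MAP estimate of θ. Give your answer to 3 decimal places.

n = 5; x̄ = (6.9 + 14 + 12.6 + 3.9 + 13.6)/5 = 51/5 = 10.2.
For a Normal prior and Normal likelihood with known variance, the posterior is Normal; its mode equals its mean, the precision-weighted average.
Prior precision 1/σ₀² = 1/25 = 0.04; data precision n/σ² = 5/1 = 5.
θ̂ = (0.04·8 + 5·10.2) / (0.04 + 5) = 51.32/5.04 = 1283/126 ≈ 10.183.

θ̂_MAP = 10.183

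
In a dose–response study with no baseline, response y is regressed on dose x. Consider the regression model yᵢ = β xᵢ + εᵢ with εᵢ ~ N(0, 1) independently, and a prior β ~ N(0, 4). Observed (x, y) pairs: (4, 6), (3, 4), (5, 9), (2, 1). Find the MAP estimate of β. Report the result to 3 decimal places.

β̂_MAP = 1.530

log p(β | y) = −Σ(yᵢ − βxᵢ)²/(2·1) − β²/(2·4) + const.
Setting the derivative to zero: Σxᵢ(yᵢ − βxᵢ)/1 − β/4 = 0, so β = Σxᵢyᵢ / (Σxᵢ² + σ²/τ²).
Σxᵢyᵢ = 4·6 + 3·4 + 5·9 + 2·1 = 83; Σxᵢ² = 54; σ²/τ² = 0.25.
β̂_MAP = 83 / (54 + 0.25) = 83/54.25 ≈ 1.530.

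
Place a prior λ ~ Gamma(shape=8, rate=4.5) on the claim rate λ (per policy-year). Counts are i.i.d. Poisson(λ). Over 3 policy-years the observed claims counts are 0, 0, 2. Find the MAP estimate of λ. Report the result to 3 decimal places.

Σxᵢ = 0+0+2 = 2, with n = 3.
Posterior ∝ λ^7e^(−4.5λ) · λ^2e^(−3λ) = λ^9e^(−7.5λ), i.e. Gamma(shape=10, rate=7.5).
The mode of a Gamma(a, b) with a ≥ 1 (shape–rate) is (a−1)/b = 9/7.5 ≈ 1.200.

λ̂_MAP = 1.200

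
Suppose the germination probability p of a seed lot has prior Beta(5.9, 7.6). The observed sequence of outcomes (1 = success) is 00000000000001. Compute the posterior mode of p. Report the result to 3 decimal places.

Prior: Beta(5.9, 7.6).
Data: 1 success in 14 trials (from the sequence). The binomial likelihood contributes p(1−p)^13, so the posterior is Beta(5.9+1, 7.6+13) = Beta(6.9, 20.6).
For Beta(a, b) with a, b > 1 the mode is (a−1)/(a+b−2) = 5.9/25.5 ≈ 0.231.

p̂_MAP = 0.231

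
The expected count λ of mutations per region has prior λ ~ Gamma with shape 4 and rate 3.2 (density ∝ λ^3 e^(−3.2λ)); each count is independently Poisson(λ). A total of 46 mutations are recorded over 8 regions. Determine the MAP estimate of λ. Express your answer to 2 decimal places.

λ̂_MAP = 4.38

Σxᵢ = 46, n = 8.
Posterior ∝ λ^3e^(−3.2λ) · λ^46e^(−8λ) = λ^49e^(−11.2λ), i.e. Gamma(shape=50, rate=11.2).
The mode of a Gamma(a, b) with a ≥ 1 (shape–rate) is (a−1)/b = 49/11.2 ≈ 4.38.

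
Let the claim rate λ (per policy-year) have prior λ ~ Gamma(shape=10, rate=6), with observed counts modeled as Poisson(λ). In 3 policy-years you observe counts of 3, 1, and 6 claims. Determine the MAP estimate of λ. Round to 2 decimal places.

λ̂_MAP = 2.11

Σxᵢ = 3+1+6 = 10, with n = 3.
Posterior ∝ λ^9e^(−6λ) · λ^10e^(−3λ) = λ^19e^(−9λ), i.e. Gamma(shape=20, rate=9).
The mode of a Gamma(a, b) with a ≥ 1 (shape–rate) is (a−1)/b = 19/9 ≈ 2.11.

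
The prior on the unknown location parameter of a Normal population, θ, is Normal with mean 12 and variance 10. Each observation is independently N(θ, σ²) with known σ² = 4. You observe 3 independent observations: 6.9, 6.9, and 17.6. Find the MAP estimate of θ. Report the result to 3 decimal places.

n = 3; x̄ = (6.9 + 6.9 + 17.6)/3 = 31.4/3 = 157/15 ≈ 10.4667.
For a Normal prior and Normal likelihood with known variance, the posterior is Normal; its mode equals its mean, the precision-weighted average.
Prior precision 1/σ₀² = 1/10 = 0.1; data precision n/σ² = 3/4 = 0.75.
θ̂ = (0.1·12 + 0.75·(157/15)) / (0.1 + 0.75) = 9.05/0.85 = 181/17 ≈ 10.647.

θ̂_MAP = 10.647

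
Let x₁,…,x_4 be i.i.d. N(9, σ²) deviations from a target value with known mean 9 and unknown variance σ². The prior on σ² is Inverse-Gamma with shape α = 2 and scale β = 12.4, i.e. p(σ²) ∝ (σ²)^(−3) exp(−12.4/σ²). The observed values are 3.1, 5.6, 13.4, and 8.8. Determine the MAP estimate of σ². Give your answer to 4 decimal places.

σ̂²_MAP = 9.0570

Sum of squared deviations about the known mean: SS = (3.1−9)² + (5.6−9)² + (13.4−9)² + (8.8−9)² = 65.77.
The Normal likelihood contributes (σ²)^(−n/2) exp(−SS/(2σ²)), so the posterior is Inverse-Gamma(α + n/2, β + SS/2) = Inverse-Gamma(4, 45.285).
The mode of Inverse-Gamma(a, b) is b/(a+1) = 45.285/5 ≈ 9.0570.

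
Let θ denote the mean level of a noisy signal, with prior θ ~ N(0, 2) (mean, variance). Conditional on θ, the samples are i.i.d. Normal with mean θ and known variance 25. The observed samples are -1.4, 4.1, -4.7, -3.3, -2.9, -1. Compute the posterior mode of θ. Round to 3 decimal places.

θ̂_MAP = -0.497

n = 6; x̄ = ((-1.4) + 4.1 + (-4.7) + (-3.3) + (-2.9) + (-1))/6 = -9.2/6 = -23/15 ≈ -1.5333.
For a Normal prior and Normal likelihood with known variance, the posterior is Normal; its mode equals its mean, the precision-weighted average.
Prior precision 1/σ₀² = 1/2 = 0.5; data precision n/σ² = 6/25 = 0.24.
θ̂ = (0.5·0 + 0.24·(-23/15)) / (0.5 + 0.24) = (-0.368)/0.74 = -92/185 ≈ -0.497.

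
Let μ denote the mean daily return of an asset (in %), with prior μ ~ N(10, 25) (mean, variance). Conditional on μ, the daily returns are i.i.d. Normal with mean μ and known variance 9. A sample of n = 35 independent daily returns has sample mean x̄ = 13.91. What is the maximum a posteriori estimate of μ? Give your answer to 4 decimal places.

n = 35, x̄ = 13.91.
For a Normal prior and Normal likelihood with known variance, the posterior is Normal; its mode equals its mean, the precision-weighted average.
Prior precision 1/σ₀² = 1/25 = 0.04; data precision n/σ² = 35/9.
μ̂ = (0.04·10 + (35/9)·13.91) / (0.04 + 35/9) = (9809/180)/(884/225) = 2885/208 ≈ 13.8702.

μ̂_MAP = 13.8702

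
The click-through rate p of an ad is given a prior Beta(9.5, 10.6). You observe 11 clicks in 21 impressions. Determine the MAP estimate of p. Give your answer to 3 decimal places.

p̂_MAP = 0.499

Prior: Beta(9.5, 10.6).
Data: 11 successes in 21 trials. The binomial likelihood contributes p^11(1−p)^10, so the posterior is Beta(9.5+11, 10.6+10) = Beta(20.5, 20.6).
For Beta(a, b) with a, b > 1 the mode is (a−1)/(a+b−2) = 19.5/39.1 ≈ 0.499.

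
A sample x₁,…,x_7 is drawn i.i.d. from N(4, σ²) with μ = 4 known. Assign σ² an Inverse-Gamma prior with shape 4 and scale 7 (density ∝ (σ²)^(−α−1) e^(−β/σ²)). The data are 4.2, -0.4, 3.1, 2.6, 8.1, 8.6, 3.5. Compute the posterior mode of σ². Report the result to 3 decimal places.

Sum of squared deviations about the known mean: SS = (4.2−4)² + (-0.4−4)² + (3.1−4)² + (2.6−4)² + (8.1−4)² + (8.6−4)² + (3.5−4)² = 60.39.
The Normal likelihood contributes (σ²)^(−n/2) exp(−SS/(2σ²)), so the posterior is Inverse-Gamma(α + n/2, β + SS/2) = Inverse-Gamma(7.5, 37.195).
The mode of Inverse-Gamma(a, b) is b/(a+1) = 37.195/8.5 ≈ 4.376.

σ̂²_MAP = 4.376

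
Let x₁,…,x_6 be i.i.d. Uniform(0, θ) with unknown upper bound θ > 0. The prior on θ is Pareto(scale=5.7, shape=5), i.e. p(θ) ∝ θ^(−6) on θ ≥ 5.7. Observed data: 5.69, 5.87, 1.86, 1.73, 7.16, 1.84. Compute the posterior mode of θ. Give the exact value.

θ̂_MAP = 7.16

The Uniform(0, θ) likelihood is θ^(−n) for θ ≥ max(xᵢ), zero otherwise. Here max(xᵢ) = 7.16.
Posterior ∝ θ^(−6) · θ^(−6) = θ^(−12) on θ ≥ max(5.7, 7.16) = 7.16.
This density is strictly decreasing in θ, so the posterior mode lies at the lower boundary of the support.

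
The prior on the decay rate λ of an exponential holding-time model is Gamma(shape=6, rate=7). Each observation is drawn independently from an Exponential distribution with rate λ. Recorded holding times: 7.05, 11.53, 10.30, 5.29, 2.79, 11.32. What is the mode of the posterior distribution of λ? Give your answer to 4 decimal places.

The Exponential(rate=λ) likelihood is ∝ λ^n e^(−λΣtᵢ). Here n = 6 and Σtᵢ = 7.05 + 11.53 + 10.30 + 5.29 + 2.79 + 11.32 = 48.28.
Posterior ∝ λ^5e^(−7λ) · λ^6e^(−48.28λ) = λ^11e^(−55.28λ), i.e. Gamma(12, 55.28).
Mode = (a−1)/b = 11/55.28 ≈ 0.1990.

λ̂_MAP = 0.1990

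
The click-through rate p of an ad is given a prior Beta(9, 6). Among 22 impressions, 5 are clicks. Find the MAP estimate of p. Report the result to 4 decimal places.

Prior: Beta(9, 6).
Data: 5 successes in 22 trials. The binomial likelihood contributes p^5(1−p)^17, so the posterior is Beta(9+5, 6+17) = Beta(14, 23).
For Beta(a, b) with a, b > 1 the mode is (a−1)/(a+b−2) = 13/35 ≈ 0.3714.

p̂_MAP = 0.3714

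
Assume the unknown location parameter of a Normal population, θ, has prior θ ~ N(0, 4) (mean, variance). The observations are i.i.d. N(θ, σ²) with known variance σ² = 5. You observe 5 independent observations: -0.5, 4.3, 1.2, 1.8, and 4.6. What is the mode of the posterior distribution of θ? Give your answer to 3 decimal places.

n = 5; x̄ = ((-0.5) + 4.3 + 1.2 + 1.8 + 4.6)/5 = 11.4/5 = 2.28.
For a Normal prior and Normal likelihood with known variance, the posterior is Normal; its mode equals its mean, the precision-weighted average.
Prior precision 1/σ₀² = 1/4 = 0.25; data precision n/σ² = 5/5 = 1.
θ̂ = (0.25·0 + 1·2.28) / (0.25 + 1) = 2.28/1.25 = 1.824.

θ̂_MAP = 1.824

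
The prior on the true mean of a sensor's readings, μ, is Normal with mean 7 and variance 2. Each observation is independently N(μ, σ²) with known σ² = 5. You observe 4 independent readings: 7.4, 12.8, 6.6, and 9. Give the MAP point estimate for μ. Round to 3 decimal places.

μ̂_MAP = 8.200

n = 4; x̄ = (7.4 + 12.8 + 6.6 + 9)/4 = 35.8/4 = 8.95.
For a Normal prior and Normal likelihood with known variance, the posterior is Normal; its mode equals its mean, the precision-weighted average.
Prior precision 1/σ₀² = 1/2 = 0.5; data precision n/σ² = 4/5 = 0.8.
μ̂ = (0.5·7 + 0.8·8.95) / (0.5 + 0.8) = 10.66/1.3 = 8.200.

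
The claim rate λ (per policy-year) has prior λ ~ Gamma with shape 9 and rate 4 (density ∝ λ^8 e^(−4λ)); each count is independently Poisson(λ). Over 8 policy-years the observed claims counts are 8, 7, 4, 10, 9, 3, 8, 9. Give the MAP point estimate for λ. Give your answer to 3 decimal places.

Σxᵢ = 8+7+4+10+9+3+8+9 = 58, with n = 8.
Posterior ∝ λ^8e^(−4λ) · λ^58e^(−8λ) = λ^66e^(−12λ), i.e. Gamma(shape=67, rate=12).
The mode of a Gamma(a, b) with a ≥ 1 (shape–rate) is (a−1)/b = 66/12 ≈ 5.500.

λ̂_MAP = 5.500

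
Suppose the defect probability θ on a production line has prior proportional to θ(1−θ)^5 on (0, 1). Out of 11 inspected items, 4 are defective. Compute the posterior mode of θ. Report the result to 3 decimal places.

The prior density ∝ θ(1−θ)^5 is the kernel of Beta(2, 6).
Data: 4 successes in 11 trials. The binomial likelihood contributes θ^4(1−θ)^7, so the posterior is Beta(2+4, 6+7) = Beta(6, 13).
For Beta(a, b) with a, b > 1 the mode is (a−1)/(a+b−2) = 5/17 ≈ 0.294.

θ̂_MAP = 0.294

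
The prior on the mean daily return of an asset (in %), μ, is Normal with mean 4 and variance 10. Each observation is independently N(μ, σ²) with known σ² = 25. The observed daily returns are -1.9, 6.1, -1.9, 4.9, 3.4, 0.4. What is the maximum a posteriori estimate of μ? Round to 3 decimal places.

n = 6; x̄ = ((-1.9) + 6.1 + (-1.9) + 4.9 + 3.4 + 0.4)/6 = 11/6 = 11/6 ≈ 1.8333.
For a Normal prior and Normal likelihood with known variance, the posterior is Normal; its mode equals its mean, the precision-weighted average.
Prior precision 1/σ₀² = 1/10 = 0.1; data precision n/σ² = 6/25 = 0.24.
μ̂ = (0.1·4 + 0.24·(11/6)) / (0.1 + 0.24) = 0.84/0.34 = 42/17 ≈ 2.471.

μ̂_MAP = 2.471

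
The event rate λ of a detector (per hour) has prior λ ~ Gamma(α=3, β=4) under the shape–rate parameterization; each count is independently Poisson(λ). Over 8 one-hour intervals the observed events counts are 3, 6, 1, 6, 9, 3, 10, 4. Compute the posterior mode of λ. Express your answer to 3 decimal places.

Σxᵢ = 3+6+1+6+9+3+10+4 = 42, with n = 8.
Posterior ∝ λ^2e^(−4λ) · λ^42e^(−8λ) = λ^44e^(−12λ), i.e. Gamma(shape=45, rate=12).
The mode of a Gamma(a, b) with a ≥ 1 (shape–rate) is (a−1)/b = 44/12 ≈ 3.667.

λ̂_MAP = 3.667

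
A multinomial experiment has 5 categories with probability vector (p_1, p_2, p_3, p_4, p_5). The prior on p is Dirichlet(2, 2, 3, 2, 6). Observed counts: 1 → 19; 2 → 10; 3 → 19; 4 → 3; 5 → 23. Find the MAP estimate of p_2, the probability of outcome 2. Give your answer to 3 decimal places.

MAP estimate: 0.131

The posterior is Dirichlet(αᵢ + nᵢ) = Dirichlet(21, 12, 22, 5, 29).
For a Dirichlet(a₁,…,a_K) with all aᵢ > 1, the mode has j-th component (aⱼ − 1)/(Σaᵢ − K).
Here Σaᵢ = 89 and K = 5, so p_2 = (12 − 1)/(89 − 5) = 11/84 ≈ 0.131.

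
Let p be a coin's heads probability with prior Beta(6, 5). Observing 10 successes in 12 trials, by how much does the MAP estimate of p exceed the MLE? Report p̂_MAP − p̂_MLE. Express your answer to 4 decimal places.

MAP − MLE = -0.1190

Posterior is Beta(16, 7); MAP = (16−1)/(23−2) = 15/21 ≈ 0.71429.
MLE ignores the prior: p̂_MLE = k/n = 10/12 ≈ 0.83333.
Difference = 15/21 − 10/12 = -5/42 ≈ -0.1190.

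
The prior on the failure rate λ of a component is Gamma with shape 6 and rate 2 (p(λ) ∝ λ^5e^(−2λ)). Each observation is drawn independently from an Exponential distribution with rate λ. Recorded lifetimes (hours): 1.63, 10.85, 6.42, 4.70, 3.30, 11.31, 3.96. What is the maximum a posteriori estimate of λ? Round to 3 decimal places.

The Exponential(rate=λ) likelihood is ∝ λ^n e^(−λΣtᵢ). Here n = 7 and Σtᵢ = 1.63 + 10.85 + 6.42 + 4.70 + 3.30 + 11.31 + 3.96 = 42.17.
Posterior ∝ λ^5e^(−2λ) · λ^7e^(−42.17λ) = λ^12e^(−44.17λ), i.e. Gamma(13, 44.17).
Mode = (a−1)/b = 12/44.17 ≈ 0.272.

λ̂_MAP = 0.272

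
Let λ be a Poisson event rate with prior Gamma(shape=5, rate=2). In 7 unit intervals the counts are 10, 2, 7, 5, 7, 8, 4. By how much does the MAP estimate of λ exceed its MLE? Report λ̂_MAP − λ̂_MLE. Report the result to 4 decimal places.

MAP − MLE = -0.9206

Σxᵢ = 43. Posterior is Gamma(48, 9); MAP = (48−1)/9 = 47/9 ≈ 5.22222.
MLE = x̄ = 43/7 ≈ 6.14286.
Difference = 47/9 − 43/7 = -58/63 ≈ -0.9206.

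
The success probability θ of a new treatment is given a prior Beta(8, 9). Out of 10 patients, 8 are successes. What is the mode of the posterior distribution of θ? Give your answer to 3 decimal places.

Prior: Beta(8, 9).
Data: 8 successes in 10 trials. The binomial likelihood contributes θ^8(1−θ)^2, so the posterior is Beta(8+8, 9+2) = Beta(16, 11).
For Beta(a, b) with a, b > 1 the mode is (a−1)/(a+b−2) = 15/25 ≈ 0.600.

θ̂_MAP = 0.600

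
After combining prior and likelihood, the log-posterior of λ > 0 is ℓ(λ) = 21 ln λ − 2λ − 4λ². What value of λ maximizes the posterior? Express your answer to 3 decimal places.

ℓ'(λ) = 21/λ − 2 − 8λ. Setting this to zero and multiplying by λ: 8λ² + 2λ − 21 = 0.
λ = (−2 + √(2² + 4·8·21)) / (2·8) = (−2 + √676) / 16 = (−2 + 26)/16 = 3/2.
ℓ''(λ) = −21/λ² − 8 < 0, confirming a maximum.

λ̂_MAP = 1.500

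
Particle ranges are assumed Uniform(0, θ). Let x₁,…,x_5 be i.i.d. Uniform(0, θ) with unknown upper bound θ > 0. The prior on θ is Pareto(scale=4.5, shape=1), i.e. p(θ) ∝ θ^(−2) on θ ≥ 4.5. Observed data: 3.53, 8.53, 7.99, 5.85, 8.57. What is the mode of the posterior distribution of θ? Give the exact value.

The Uniform(0, θ) likelihood is θ^(−n) for θ ≥ max(xᵢ), zero otherwise. Here max(xᵢ) = 8.57.
Posterior ∝ θ^(−2) · θ^(−5) = θ^(−7) on θ ≥ max(4.5, 8.57) = 8.57.
This density is strictly decreasing in θ, so the posterior mode lies at the lower boundary of the support.

θ̂_MAP = 8.57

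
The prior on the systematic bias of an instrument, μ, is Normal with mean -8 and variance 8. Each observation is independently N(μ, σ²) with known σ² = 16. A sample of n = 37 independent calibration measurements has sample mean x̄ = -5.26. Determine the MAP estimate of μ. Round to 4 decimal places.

n = 37, x̄ = -5.26.
For a Normal prior and Normal likelihood with known variance, the posterior is Normal; its mode equals its mean, the precision-weighted average.
Prior precision 1/σ₀² = 1/8 = 0.125; data precision n/σ² = 37/16 = 2.3125.
μ̂ = (0.125·(-8) + 2.3125·(-5.26)) / (0.125 + 2.3125) = (-13.16375)/2.4375 = -10531/1950 ≈ -5.4005.

μ̂_MAP = -5.4005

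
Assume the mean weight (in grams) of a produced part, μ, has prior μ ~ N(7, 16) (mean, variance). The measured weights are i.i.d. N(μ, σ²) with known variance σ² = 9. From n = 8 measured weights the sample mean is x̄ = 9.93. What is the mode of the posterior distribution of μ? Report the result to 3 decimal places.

μ̂_MAP = 9.738

n = 8, x̄ = 9.93.
For a Normal prior and Normal likelihood with known variance, the posterior is Normal; its mode equals its mean, the precision-weighted average.
Prior precision 1/σ₀² = 1/16 = 0.0625; data precision n/σ² = 8/9.
μ̂ = (0.0625·7 + (8/9)·9.93) / (0.0625 + 8/9) = (11117/1200)/(137/144) = 33351/3425 ≈ 9.738.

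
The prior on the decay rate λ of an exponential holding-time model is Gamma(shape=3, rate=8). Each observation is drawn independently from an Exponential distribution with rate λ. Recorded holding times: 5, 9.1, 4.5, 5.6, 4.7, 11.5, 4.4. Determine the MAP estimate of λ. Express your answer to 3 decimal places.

The Exponential(rate=λ) likelihood is ∝ λ^n e^(−λΣtᵢ). Here n = 7 and Σtᵢ = 5 + 9.1 + 4.5 + 5.6 + 4.7 + 11.5 + 4.4 = 44.8.
Posterior ∝ λ^2e^(−8λ) · λ^7e^(−44.8λ) = λ^9e^(−52.8λ), i.e. Gamma(10, 52.8).
Mode = (a−1)/b = 9/52.8 ≈ 0.170.

λ̂_MAP = 0.170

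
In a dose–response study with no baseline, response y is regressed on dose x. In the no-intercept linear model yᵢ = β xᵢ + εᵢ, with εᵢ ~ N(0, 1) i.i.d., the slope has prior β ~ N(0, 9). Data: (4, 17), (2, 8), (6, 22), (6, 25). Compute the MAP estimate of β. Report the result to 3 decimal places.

log p(β | y) = −Σ(yᵢ − βxᵢ)²/(2·1) − β²/(2·9) + const.
Setting the derivative to zero: Σxᵢ(yᵢ − βxᵢ)/1 − β/9 = 0, so β = Σxᵢyᵢ / (Σxᵢ² + σ²/τ²).
Σxᵢyᵢ = 4·17 + 2·8 + 6·22 + 6·25 = 366; Σxᵢ² = 92; σ²/τ² = 1/9.
β̂_MAP = 366 / (92 + 1/9) = 366/(829/9) = 3294/829 ≈ 3.973.

β̂_MAP = 3.973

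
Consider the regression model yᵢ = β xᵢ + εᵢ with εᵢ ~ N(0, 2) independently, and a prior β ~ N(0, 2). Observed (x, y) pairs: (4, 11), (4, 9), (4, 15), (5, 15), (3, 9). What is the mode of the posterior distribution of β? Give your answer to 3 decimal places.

β̂_MAP = 2.916

log p(β | y) = −Σ(yᵢ − βxᵢ)²/(2·2) − β²/(2·2) + const.
Setting the derivative to zero: Σxᵢ(yᵢ − βxᵢ)/2 − β/2 = 0, so β = Σxᵢyᵢ / (Σxᵢ² + σ²/τ²).
Σxᵢyᵢ = 4·11 + 4·9 + 4·15 + 5·15 + 3·9 = 242; Σxᵢ² = 82; σ²/τ² = 1.
β̂_MAP = 242 / (82 + 1) = 242/83 ≈ 2.916.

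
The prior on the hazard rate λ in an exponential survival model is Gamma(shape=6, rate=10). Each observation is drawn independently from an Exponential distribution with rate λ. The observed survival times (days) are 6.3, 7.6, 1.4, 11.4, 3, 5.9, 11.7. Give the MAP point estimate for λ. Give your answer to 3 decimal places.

λ̂_MAP = 0.209

The Exponential(rate=λ) likelihood is ∝ λ^n e^(−λΣtᵢ). Here n = 7 and Σtᵢ = 6.3 + 7.6 + 1.4 + 11.4 + 3 + 5.9 + 11.7 = 47.3.
Posterior ∝ λ^5e^(−10λ) · λ^7e^(−47.3λ) = λ^12e^(−57.3λ), i.e. Gamma(13, 57.3).
Mode = (a−1)/b = 12/57.3 ≈ 0.209.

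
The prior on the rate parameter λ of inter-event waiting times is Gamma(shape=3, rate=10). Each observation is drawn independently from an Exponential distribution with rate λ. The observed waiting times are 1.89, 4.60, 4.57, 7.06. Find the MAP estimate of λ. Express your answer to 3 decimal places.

λ̂_MAP = 0.213

The Exponential(rate=λ) likelihood is ∝ λ^n e^(−λΣtᵢ). Here n = 4 and Σtᵢ = 1.89 + 4.60 + 4.57 + 7.06 = 18.12.
Posterior ∝ λ^2e^(−10λ) · λ^4e^(−18.12λ) = λ^6e^(−28.12λ), i.e. Gamma(7, 28.12).
Mode = (a−1)/b = 6/28.12 ≈ 0.213.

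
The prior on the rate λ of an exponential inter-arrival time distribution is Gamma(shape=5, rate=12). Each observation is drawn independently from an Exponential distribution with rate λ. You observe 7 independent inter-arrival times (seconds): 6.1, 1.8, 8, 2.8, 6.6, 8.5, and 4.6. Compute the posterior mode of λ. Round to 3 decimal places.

The Exponential(rate=λ) likelihood is ∝ λ^n e^(−λΣtᵢ). Here n = 7 and Σtᵢ = 6.1 + 1.8 + 8 + 2.8 + 6.6 + 8.5 + 4.6 = 38.4.
Posterior ∝ λ^4e^(−12λ) · λ^7e^(−38.4λ) = λ^11e^(−50.4λ), i.e. Gamma(12, 50.4).
Mode = (a−1)/b = 11/50.4 ≈ 0.218.

λ̂_MAP = 0.218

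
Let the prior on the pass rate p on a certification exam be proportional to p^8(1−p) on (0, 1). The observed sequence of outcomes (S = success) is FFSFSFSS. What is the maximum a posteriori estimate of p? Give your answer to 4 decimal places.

The prior density ∝ p^8(1−p)^1 is the kernel of Beta(9, 2).
Data: 4 successes in 8 trials (from the sequence). The binomial likelihood contributes p^4(1−p)^4, so the posterior is Beta(9+4, 2+4) = Beta(13, 6).
For Beta(a, b) with a, b > 1 the mode is (a−1)/(a+b−2) = 12/17 ≈ 0.7059.

p̂_MAP = 0.7059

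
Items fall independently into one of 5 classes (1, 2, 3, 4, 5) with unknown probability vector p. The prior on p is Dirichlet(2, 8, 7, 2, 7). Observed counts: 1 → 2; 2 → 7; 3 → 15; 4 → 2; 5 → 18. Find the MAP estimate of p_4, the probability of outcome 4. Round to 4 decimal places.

The posterior is Dirichlet(αᵢ + nᵢ) = Dirichlet(4, 15, 22, 4, 25).
For a Dirichlet(a₁,…,a_K) with all aᵢ > 1, the mode has j-th component (aⱼ − 1)/(Σaᵢ − K).
Here Σaᵢ = 70 and K = 5, so p_4 = (4 − 1)/(70 − 5) = 3/65 ≈ 0.0462.

MAP estimate: 0.0462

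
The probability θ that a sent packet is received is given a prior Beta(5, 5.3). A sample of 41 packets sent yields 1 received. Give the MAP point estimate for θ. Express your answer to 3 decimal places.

Prior: Beta(5, 5.3).
Data: 1 success in 41 trials. The binomial likelihood contributes θ(1−θ)^40, so the posterior is Beta(5+1, 5.3+40) = Beta(6, 45.3).
For Beta(a, b) with a, b > 1 the mode is (a−1)/(a+b−2) = 5/49.3 ≈ 0.101.

θ̂_MAP = 0.101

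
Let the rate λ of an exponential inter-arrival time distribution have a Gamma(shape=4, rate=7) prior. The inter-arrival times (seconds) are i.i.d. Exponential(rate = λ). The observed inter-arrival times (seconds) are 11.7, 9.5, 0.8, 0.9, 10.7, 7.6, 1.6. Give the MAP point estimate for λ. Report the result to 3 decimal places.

The Exponential(rate=λ) likelihood is ∝ λ^n e^(−λΣtᵢ). Here n = 7 and Σtᵢ = 11.7 + 9.5 + 0.8 + 0.9 + 10.7 + 7.6 + 1.6 = 42.8.
Posterior ∝ λ^3e^(−7λ) · λ^7e^(−42.8λ) = λ^10e^(−49.8λ), i.e. Gamma(11, 49.8).
Mode = (a−1)/b = 10/49.8 ≈ 0.201.

λ̂_MAP = 0.201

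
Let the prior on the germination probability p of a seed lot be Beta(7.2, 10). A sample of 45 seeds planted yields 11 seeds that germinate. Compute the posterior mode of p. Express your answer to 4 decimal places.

Prior: Beta(7.2, 10).
Data: 11 successes in 45 trials. The binomial likelihood contributes p^11(1−p)^34, so the posterior is Beta(7.2+11, 10+34) = Beta(18.2, 44).
For Beta(a, b) with a, b > 1 the mode is (a−1)/(a+b−2) = 17.2/60.2 ≈ 0.2857.

p̂_MAP = 0.2857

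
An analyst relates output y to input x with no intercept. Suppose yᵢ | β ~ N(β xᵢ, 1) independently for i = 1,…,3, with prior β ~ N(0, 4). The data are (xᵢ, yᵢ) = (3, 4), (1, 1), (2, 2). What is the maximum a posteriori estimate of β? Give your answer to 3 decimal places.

log p(β | y) = −Σ(yᵢ − βxᵢ)²/(2·1) − β²/(2·4) + const.
Setting the derivative to zero: Σxᵢ(yᵢ − βxᵢ)/1 − β/4 = 0, so β = Σxᵢyᵢ / (Σxᵢ² + σ²/τ²).
Σxᵢyᵢ = 3·4 + 1·1 + 2·2 = 17; Σxᵢ² = 14; σ²/τ² = 0.25.
β̂_MAP = 17 / (14 + 0.25) = 17/14.25 ≈ 1.193.

β̂_MAP = 1.193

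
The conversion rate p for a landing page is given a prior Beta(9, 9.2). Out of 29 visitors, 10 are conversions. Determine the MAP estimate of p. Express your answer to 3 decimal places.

Prior: Beta(9, 9.2).
Data: 10 successes in 29 trials. The binomial likelihood contributes p^10(1−p)^19, so the posterior is Beta(9+10, 9.2+19) = Beta(19, 28.2).
For Beta(a, b) with a, b > 1 the mode is (a−1)/(a+b−2) = 18/45.2 ≈ 0.398.

p̂_MAP = 0.398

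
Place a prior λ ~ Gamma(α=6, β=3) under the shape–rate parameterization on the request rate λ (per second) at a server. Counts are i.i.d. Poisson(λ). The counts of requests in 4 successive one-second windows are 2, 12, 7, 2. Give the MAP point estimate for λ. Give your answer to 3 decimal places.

Σxᵢ = 2+12+7+2 = 23, with n = 4.
Posterior ∝ λ^5e^(−3λ) · λ^23e^(−4λ) = λ^28e^(−7λ), i.e. Gamma(shape=29, rate=7).
The mode of a Gamma(a, b) with a ≥ 1 (shape–rate) is (a−1)/b = 28/7 ≈ 4.000.

λ̂_MAP = 4.000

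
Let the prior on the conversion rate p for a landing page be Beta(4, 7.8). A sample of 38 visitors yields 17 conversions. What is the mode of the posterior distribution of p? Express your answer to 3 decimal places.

p̂_MAP = 0.418

Prior: Beta(4, 7.8).
Data: 17 successes in 38 trials. The binomial likelihood contributes p^17(1−p)^21, so the posterior is Beta(4+17, 7.8+21) = Beta(21, 28.8).
For Beta(a, b) with a, b > 1 the mode is (a−1)/(a+b−2) = 20/47.8 ≈ 0.418.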